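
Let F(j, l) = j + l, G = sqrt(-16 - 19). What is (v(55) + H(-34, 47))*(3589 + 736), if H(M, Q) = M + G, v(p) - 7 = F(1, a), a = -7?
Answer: -142725 + 4325*I*sqrt(35) ≈ -1.4273e+5 + 25587.0*I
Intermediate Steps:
G = I*sqrt(35) (G = sqrt(-35) = I*sqrt(35) ≈ 5.9161*I)
v(p) = 1 (v(p) = 7 + (1 - 7) = 7 - 6 = 1)
H(M, Q) = M + I*sqrt(35)
(v(55) + H(-34, 47))*(3589 + 736) = (1 + (-34 + I*sqrt(35)))*(3589 + 736) = (-33 + I*sqrt(35))*4325 = -142725 + 4325*I*sqrt(35)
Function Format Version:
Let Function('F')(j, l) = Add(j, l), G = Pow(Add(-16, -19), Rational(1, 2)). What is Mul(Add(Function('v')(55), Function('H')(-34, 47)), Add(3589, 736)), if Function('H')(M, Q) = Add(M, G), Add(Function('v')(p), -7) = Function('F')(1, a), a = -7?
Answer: Add(-142725, Mul(4325, I, Pow(35, Rational(1, 2)))) ≈ Add(-1.4273e+5, Mul(25587., I))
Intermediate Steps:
G = Mul(I, Pow(35, Rational(1, 2))) (G = Pow(-35, Rational(1, 2)) = Mul(I, Pow(35, Rational(1, 2))) ≈ Mul(5.9161, I))
Function('v')(p) = 1 (Function('v')(p) = Add(7, Add(1, -7)) = Add(7, -6) = 1)
Function('H')(M, Q) = Add(M, Mul(I, Pow(35, Rational(1, 2))))
Mul(Add(Function('v')(55), Function('H')(-34, 47)), Add(3589, 736)) = Mul(Add(1, Add(-34, Mul(I, Pow(35, Rational(1, 2))))), Add(3589, 736)) = Mul(Add(-33, Mul(I, Pow(35, Rational(1, 2)))), 4325) = Add(-142725, Mul(4325, I, Pow(35, Rational(1, 2))))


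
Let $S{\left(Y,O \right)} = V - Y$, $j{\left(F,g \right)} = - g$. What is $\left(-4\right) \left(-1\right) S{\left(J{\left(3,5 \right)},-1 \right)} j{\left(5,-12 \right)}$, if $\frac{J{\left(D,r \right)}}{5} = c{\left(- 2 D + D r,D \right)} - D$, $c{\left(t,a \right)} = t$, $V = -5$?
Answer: $-1680$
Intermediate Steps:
$J{\left(D,r \right)} = - 15 D + 5 D r$ ($J{\left(D,r \right)} = 5 \left(\left(- 2 D + D r\right) - D\right) = 5 \left(- 3 D + D r\right) = - 15 D + 5 D r$)
$S{\left(Y,O \right)} = -5 - Y$
$\left(-4\right) \left(-1\right) S{\left(J{\left(3,5 \right)},-1 \right)} j{\left(5,-12 \right)} = \left(-4\right) \left(-1\right) \left(-5 - 5 \cdot 3 \left(-3 + 5\right)\right) \left(\left(-1\right) \left(-12\right)\right) = 4 \left(-5 - 5 \cdot 3 \cdot 2\right) 12 = 4 \left(-5 - 30\right) 12 = 4 \left(-35\right) 12 = \left(-140\right) 12 = -1680$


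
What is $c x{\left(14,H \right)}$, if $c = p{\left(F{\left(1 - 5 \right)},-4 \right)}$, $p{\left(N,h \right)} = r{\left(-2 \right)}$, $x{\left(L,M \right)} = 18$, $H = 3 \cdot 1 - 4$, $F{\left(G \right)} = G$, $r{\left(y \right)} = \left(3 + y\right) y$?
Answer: $-36$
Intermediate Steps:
$r{\left(y \right)} = y \left(3 + y\right)$
$H = -1$ ($H = 3 - 4 = -1$)
$p{\left(N,h \right)} = -2$ ($p{\left(N,h \right)} = - 2 \left(3 - 2\right) = \left(-2\right) 1 = -2$)
$c = -2$
$c x{\left(14,H \right)} = \left(-2\right) 18 = -36$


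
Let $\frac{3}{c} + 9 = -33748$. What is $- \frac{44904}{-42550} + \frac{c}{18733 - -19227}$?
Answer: $\frac{5754069136323}{5452423888600} \approx 1.0553$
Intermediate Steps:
$c = - \frac{3}{33757}$ ($c = \frac{3}{-9 - 33748} = \frac{3}{-33757} = 3 \left(- \frac{1}{33757}\right) = - \frac{3}{33757} \approx -8.887 \cdot 10^{-5}$)
$- \frac{44904}{-42550} + \frac{c}{18733 - -19227} = - \frac{44904}{-42550} - \frac{3}{33757 \left(18733 - -19227\right)} = \left(-44904\right) \left(- \frac{1}{42550}\right) - \frac{3}{33757 \left(18733 + 19227\right)} = \frac{22452}{21275} - \frac{3}{33757 \cdot 37960} = \frac{22452}{21275} - \frac{3}{1281415720} = \frac{5754069136323}{5452423888600}$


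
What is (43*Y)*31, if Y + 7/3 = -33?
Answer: -141298/3 ≈ -47099.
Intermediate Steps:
Y = -106/3 (Y = -7/3 - 33 = -106/3 ≈ -35.333)
(43*Y)*31 = (43*(-106/3))*31 = -4558/3*31 = -141298/3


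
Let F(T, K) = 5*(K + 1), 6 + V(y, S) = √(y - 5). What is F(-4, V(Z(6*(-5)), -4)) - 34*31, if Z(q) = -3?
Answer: -1079 + 10*I*√2 ≈ -1079.0 + 14.142*I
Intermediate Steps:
V(y, S) = -6 + √(-5 + y) (V(y, S) = -6 + √(y - 5) = -6 + √(-5 + y))
F(T, K) = 5 + 5*K (F(T, K) = 5*(1 + K) = 5 + 5*K)
F(-4, V(Z(6*(-5)), -4)) - 34*31 = (5 + 5*(-6 + √(-5 - 3))) - 34*31 = (5 + 5*(-6 + √(-8))) - 1054 = (5 + 5*(-6 + 2*I*√2)) - 1054 = (5 + (-30 + 10*I*√2)) - 1054 = (-25 + 10*I*√2) - 1054 = -1079 + 10*I*√2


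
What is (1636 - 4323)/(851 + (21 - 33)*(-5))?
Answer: -2687/911 ≈ -2.9495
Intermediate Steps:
(1636 - 4323)/(851 + (21 - 33)*(-5)) = -2687/(851 - 12*(-5)) = -2687/(851 + 60) = -2687/911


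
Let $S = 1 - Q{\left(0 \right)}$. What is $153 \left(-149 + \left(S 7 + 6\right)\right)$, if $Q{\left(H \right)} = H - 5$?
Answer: $-15453$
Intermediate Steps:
$Q{\left(H \right)} = -5 + H$ ($Q{\left(H \right)} = H - 5 = -5 + H$)
$S = 6$ ($S = 1 - \left(-5 + 0\right) = 1 - -5 = 1 + 5 = 6$)
$153 \left(-149 + \left(S 7 + 6\right)\right) = 153 \left(-149 + \left(6 \cdot 7 + 6\right)\right) = 153 \left(-149 + \left(42 + 6\right)\right) = 153 \left(-149 + 48\right) = 153 \left(-101\right) = -15453$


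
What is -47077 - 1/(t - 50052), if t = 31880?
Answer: -855483243/18172 ≈ -47077.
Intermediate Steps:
-47077 - 1/(t - 50052) = -47077 - 1/(31880 - 50052) = -47077 - 1/(-18172) = -47077 - 1*(-1/18172) = -47077 + 1/18172 = -855483243/18172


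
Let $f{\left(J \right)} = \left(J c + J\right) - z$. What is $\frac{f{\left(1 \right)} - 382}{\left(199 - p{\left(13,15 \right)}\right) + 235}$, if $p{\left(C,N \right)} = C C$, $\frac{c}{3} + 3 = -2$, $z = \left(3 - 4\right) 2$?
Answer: $- \frac{394}{265} \approx -1.4868$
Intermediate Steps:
$z = -2$ ($z = \left(-1\right) 2 = -2$)
$c = -15$ ($c = -9 + 3 \left(-2\right) = -9 - 6 = -15$)
$p{\left(C,N \right)} = C^{2}$
$f{\left(J \right)} = 2 - 14 J$ ($f{\left(J \right)} = \left(J \left(-15\right) + J\right) - -2 = \left(- 15 J + J\right) + 2 = - 14 J + 2 = 2 - 14 J$)
$\frac{f{\left(1 \right)} - 382}{\left(199 - p{\left(13,15 \right)}\right) + 235} = \frac{\left(2 - 14\right) - 382}{\left(199 - 13^{2}\right) + 235} = \frac{\left(2 - 14\right) - 382}{\left(199 - 169\right) + 235} = \frac{-12 - 382}{\left(199 - 169\right) + 235} = - \frac{394}{30 + 235} = - \frac{394}{265}$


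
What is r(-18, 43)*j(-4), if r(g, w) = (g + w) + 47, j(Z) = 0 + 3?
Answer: 216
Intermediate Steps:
j(Z) = 3
r(g, w) = 47 + g + w
r(-18, 43)*j(-4) = (47 - 18 + 43)*3 = 72*3 = 216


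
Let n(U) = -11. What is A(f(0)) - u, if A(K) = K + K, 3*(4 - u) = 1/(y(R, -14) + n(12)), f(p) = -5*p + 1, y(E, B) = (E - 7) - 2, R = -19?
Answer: -235/117 ≈ -2.0085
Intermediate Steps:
y(E, B) = -9 + E (y(E, B) = (-7 + E) - 2 = -9 + E)
f(p) = 1 - 5*p
u = 469/117 (u = 4 - 1/(3*((-9 - 19) - 11)) = 4 - 1/(3*(-28 - 11)) = 4 - 1/3/(-39) = 4 - 1/3*(-1/39) = 4 + 1/117 = 469/117 ≈ 4.0085)
A(K) = 2*K
A(f(0)) - u = 2*(1 - 5*0) - 1*469/117 = 2*(1 + 0) - 469/117 = 2*1 - 469/117 = 2 - 469/117 = -235/117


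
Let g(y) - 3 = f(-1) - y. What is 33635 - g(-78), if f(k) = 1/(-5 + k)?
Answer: 201325/6 ≈ 33554.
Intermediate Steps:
g(y) = 17/6 - y (g(y) = 3 + (1/(-5 - 1) - y) = 3 + (1/(-6) - y) = 3 + (-⅙ - y) = 17/6 - y)
33635 - g(-78) = 33635 - (17/6 - 1*(-78)) = 33635 - (17/6 + 78) = 33635 - 1*485/6 = 33635 - 485/6 = 201325/6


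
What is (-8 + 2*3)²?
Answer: 4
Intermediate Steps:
(-8 + 2*3)² = (-8 + 6)² = (-2)² = 4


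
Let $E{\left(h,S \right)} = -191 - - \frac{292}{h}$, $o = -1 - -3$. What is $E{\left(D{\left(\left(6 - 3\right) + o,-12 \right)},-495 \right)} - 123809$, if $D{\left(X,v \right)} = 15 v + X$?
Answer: $- \frac{21700292}{175} \approx -1.24 \cdot 10^{5}$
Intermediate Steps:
$o = 2$ ($o = -1 + 3 = 2$)
$D{\left(X,v \right)} = X + 15 v$
$E{\left(h,S \right)} = -191 + \frac{292}{h}$
$E{\left(D{\left(\left(6 - 3\right) + o,-12 \right)},-495 \right)} - 123809 = \left(-191 + \frac{292}{\left(\left(6 - 3\right) + 2\right) + 15 \left(-12\right)}\right) - 123809 = \left(-191 + \frac{292}{\left(3 + 2\right) - 180}\right) - 123809 = \left(-191 + \frac{292}{5 - 180}\right) - 123809 = \left(-191 + \frac{292}{-175}\right) - 123809 = \left(-191 + 292 \left(- \frac{1}{175}\right)\right) - 123809 = \left(-191 - \frac{292}{175}\right) - 123809 = - \frac{33717}{175} - 123809 = - \frac{21700292}{175}$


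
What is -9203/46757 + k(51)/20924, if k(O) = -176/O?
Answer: -2457242851/12473879217 ≈ -0.19699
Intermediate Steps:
-9203/46757 + k(51)/20924 = -9203/46757 - 176/51/20924 = -9203*1/46757 - 176*1/51*(1/20924) = -9203/46757 - 176/51*1/20924 = -9203/46757 - 44/266781 = -2457242851/12473879217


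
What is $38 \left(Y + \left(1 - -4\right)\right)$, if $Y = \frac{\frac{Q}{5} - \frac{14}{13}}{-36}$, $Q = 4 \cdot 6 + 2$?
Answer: $\frac{108604}{585} \approx 185.65$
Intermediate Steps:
$Q = 26$ ($Q = 24 + 2 = 26$)
$Y = - \frac{67}{585}$ ($Y = \frac{\frac{26}{5} - \frac{14}{13}}{-36} = \left(26 \cdot \frac{1}{5} - \frac{14}{13}\right) \left(- \frac{1}{36}\right) = \left(\frac{26}{5} - \frac{14}{13}\right) \left(- \frac{1}{36}\right) = \frac{268}{65} \left(- \frac{1}{36}\right) = - \frac{67}{585} \approx -0.11453$)
$38 \left(Y + \left(1 - -4\right)\right) = 38 \left(- \frac{67}{585} + \left(1 - -4\right)\right) = 38 \left(- \frac{67}{585} + \left(1 + 4\right)\right) = 38 \left(- \frac{67}{585} + 5\right) = 38 \cdot \frac{2858}{585} = \frac{108604}{585}$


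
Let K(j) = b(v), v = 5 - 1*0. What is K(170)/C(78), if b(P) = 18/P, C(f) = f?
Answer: 3/65 ≈ 0.046154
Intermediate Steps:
v = 5 (v = 5 + 0 = 5)
K(j) = 18/5
K(170)/C(78) = (18/5)/78 = (18/5)*(1/78) = 3/65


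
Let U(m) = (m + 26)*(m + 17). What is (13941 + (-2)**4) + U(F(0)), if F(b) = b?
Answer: 14399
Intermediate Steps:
U(m) = (17 + m)*(26 + m) (U(m) = (26 + m)*(17 + m) = (17 + m)*(26 + m))
(13941 + (-2)**4) + U(F(0)) = (13941 + (-2)**4) + (442 + 0**2 + 43*0) = (13941 + 16) + (442 + 0 + 0) = 13957 + 442 = 14399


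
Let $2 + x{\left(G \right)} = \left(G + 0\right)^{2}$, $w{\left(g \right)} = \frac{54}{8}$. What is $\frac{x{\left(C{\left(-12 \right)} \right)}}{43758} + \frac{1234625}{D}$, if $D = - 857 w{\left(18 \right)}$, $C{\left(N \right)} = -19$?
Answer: $- \frac{24010064011}{112501818} \approx -213.42$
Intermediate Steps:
$w{\left(g \right)} = \frac{27}{4}$ ($w{\left(g \right)} = 54 \cdot \frac{1}{8} = \frac{27}{4}$)
$D = - \frac{23139}{4}$ ($D = \left(-857\right) \frac{27}{4} = - \frac{23139}{4} \approx -5784.8$)
$x{\left(G \right)} = -2 + G^{2}$ ($x{\left(G \right)} = -2 + \left(G + 0\right)^{2} = -2 + G^{2}$)
$\frac{x{\left(C{\left(-12 \right)} \right)}}{43758} + \frac{1234625}{D} = \frac{-2 + \left(-19\right)^{2}}{43758} + \frac{1234625}{- \frac{23139}{4}} = \left(-2 + 361\right) \frac{1}{43758} + 1234625 \left(- \frac{4}{23139}\right) = 359 \cdot \frac{1}{43758} - \frac{4938500}{23139} = \frac{359}{43758} - \frac{4938500}{23139} = - \frac{24010064011}{112501818}$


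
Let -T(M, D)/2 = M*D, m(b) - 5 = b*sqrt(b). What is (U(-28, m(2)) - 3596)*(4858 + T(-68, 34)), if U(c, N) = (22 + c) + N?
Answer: -34106754 + 18964*sqrt(2) ≈ -3.4080e+7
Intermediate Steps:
m(b) = 5 + b**(3/2) (m(b) = 5 + b*sqrt(b) = 5 + b**(3/2))
U(c, N) = 22 + N + c
T(M, D) = -2*D*M (T(M, D) = -2*M*D = -2*D*M)
(U(-28, m(2)) - 3596)*(4858 + T(-68, 34)) = ((22 + (5 + 2**(3/2)) - 28) - 3596)*(4858 - 2*34*(-68)) = ((22 + (5 + 2*sqrt(2)) - 28) - 3596)*(4858 + 4624) = ((-1 + 2*sqrt(2)) - 3596)*9482 = (-3597 + 2*sqrt(2))*9482 = -34106754 + 18964*sqrt(2)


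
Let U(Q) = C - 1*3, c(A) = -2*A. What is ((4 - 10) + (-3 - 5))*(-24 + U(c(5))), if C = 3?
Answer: 336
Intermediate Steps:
U(Q) = 0 (U(Q) = 3 - 1*3 = 3 - 3 = 0)
((4 - 10) + (-3 - 5))*(-24 + U(c(5))) = ((4 - 10) + (-3 - 5))*(-24 + 0) = (-6 - 8)*(-24) = -14*(-24) = 336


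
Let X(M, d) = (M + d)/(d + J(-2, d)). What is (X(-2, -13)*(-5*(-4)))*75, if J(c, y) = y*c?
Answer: -22500/13 ≈ -1730.8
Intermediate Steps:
J(c, y) = c*y
X(M, d) = -(M + d)/d (X(M, d) = (M + d)/(d - 2*d) = (M + d)/((-d)) = (M + d)*(-1/d) = -(M + d)/d)
(X(-2, -13)*(-5*(-4)))*75 = (((-1*(-2) - 1*(-13))/(-13))*(-5*(-4)))*75 = (-(2 + 13)/13*20)*75 = (-1/13*15*20)*75 = -15/13*20*75 = -300/13*75 = -22500/13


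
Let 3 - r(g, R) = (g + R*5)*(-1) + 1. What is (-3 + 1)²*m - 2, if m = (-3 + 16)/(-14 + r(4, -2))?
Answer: -44/9 ≈ -4.8889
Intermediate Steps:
r(g, R) = 2 + g + 5*R (r(g, R) = 3 - ((g + R*5)*(-1) + 1) = 3 - ((g + 5*R)*(-1) + 1) = 3 - ((-g - 5*R) + 1) = 3 - (1 - g - 5*R) = 3 + (-1 + g + 5*R) = 2 + g + 5*R)
m = -13/18 (m = (-3 + 16)/(-14 + (2 + 4 + 5*(-2))) = 13/(-14 + (2 + 4 - 10)) = 13/(-14 - 4) = 13/(-18) = 13*(-1/18) = -13/18 ≈ -0.72222)
(-3 + 1)²*m - 2 = (-3 + 1)²*(-13/18) - 2 = (-2)²*(-13/18) - 2 = 4*(-13/18) - 2 = -26/9 - 2 = -44/9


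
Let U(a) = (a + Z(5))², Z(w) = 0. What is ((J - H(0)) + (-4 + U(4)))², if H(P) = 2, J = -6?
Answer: 16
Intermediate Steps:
U(a) = a² (U(a) = (a + 0)² = a²)
((J - H(0)) + (-4 + U(4)))² = ((-6 - 1*2) + (-4 + 4²))² = ((-6 - 2) + (-4 + 16))² = (-8 + 12)² = 4² = 16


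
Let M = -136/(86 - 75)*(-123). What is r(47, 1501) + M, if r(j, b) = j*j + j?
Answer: 41544/11 ≈ 3776.7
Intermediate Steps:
r(j, b) = j + j² (r(j, b) = j² + j = j + j²)
M = 16728/11 (M = -136/11*(-123) = 16728/11 ≈ 1520.7)
r(47, 1501) + M = 47*(1 + 47) + 16728/11 = 47*48 + 16728/11 = 2256 + 16728/11 = 41544/11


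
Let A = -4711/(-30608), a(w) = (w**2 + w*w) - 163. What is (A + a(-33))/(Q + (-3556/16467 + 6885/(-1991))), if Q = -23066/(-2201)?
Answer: 404628322033712337/1366550083907408 ≈ 296.09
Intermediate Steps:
Q = 23066/2201 (Q = -23066*(-1/2201) = 23066/2201 ≈ 10.480)
a(w) = -163 + 2*w**2 (a(w) = (w**2 + w**2) - 163 = 2*w**2 - 163 = -163 + 2*w**2)
A = 4711/30608 (A = -4711*(-1/30608) = 4711/30608 ≈ 0.15391)
(A + a(-33))/(Q + (-3556/16467 + 6885/(-1991))) = (4711/30608 + (-163 + 2*(-33)**2))/(23066/2201 + (-3556/16467 + 6885/(-1991))) = (4711/30608 + (-163 + 2*1089))/(23066/2201 + (-3556*1/16467 + 6885*(-1/1991))) = (4711/30608 + (-163 + 2178))/(23066/2201 + (-3556/16467 - 6885/1991)) = (4711/30608 + 2015)/(23066/2201 - 10950481/2980527) = 61679831/(30608*(44646827101/6560139927)) = (61679831/30608)*(6560139927/44646827101) = 404628322033712337/1366550083907408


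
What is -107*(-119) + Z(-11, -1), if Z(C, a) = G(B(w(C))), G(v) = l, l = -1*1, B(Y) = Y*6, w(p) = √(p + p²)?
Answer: 12732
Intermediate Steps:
B(Y) = 6*Y
l = -1
G(v) = -1
Z(C, a) = -1
-107*(-119) + Z(-11, -1) = -107*(-119) - 1 = 12733 - 1 = 12732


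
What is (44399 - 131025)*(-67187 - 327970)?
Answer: 34230870282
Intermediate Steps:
(44399 - 131025)*(-67187 - 327970) = -86626*(-395157) = 34230870282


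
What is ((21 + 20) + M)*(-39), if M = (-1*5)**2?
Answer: -2574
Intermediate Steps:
M = 25 (M = (-5)**2 = 25)
((21 + 20) + M)*(-39) = ((21 + 20) + 25)*(-39) = (41 + 25)*(-39) = 66*(-39) = -2574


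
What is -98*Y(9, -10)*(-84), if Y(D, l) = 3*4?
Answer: 98784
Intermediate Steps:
Y(D, l) = 12
-98*Y(9, -10)*(-84) = -98*12*(-84) = -1176*(-84) = 98784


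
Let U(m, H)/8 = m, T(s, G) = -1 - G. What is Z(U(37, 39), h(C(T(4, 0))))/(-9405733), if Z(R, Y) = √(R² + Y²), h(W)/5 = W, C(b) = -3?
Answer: -√87841/9405733 ≈ -3.1511e-5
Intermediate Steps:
U(m, H) = 8*m
h(W) = 5*W
Z(U(37, 39), h(C(T(4, 0))))/(-9405733) = √((8*37)² + (5*(-3))²)/(-9405733) = √(296² + (-15)²)*(-1/9405733) = √(87616 + 225)*(-1/9405733) = √87841*(-1/9405733) = -√87841/9405733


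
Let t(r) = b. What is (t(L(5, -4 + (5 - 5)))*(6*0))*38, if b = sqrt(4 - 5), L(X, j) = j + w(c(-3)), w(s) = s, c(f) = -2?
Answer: 0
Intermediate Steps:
L(X, j) = -2 + j (L(X, j) = j - 2 = -2 + j)
b = I (b = sqrt(-1) = I ≈ 1.0*I)
t(r) = I
(t(L(5, -4 + (5 - 5)))*(6*0))*38 = (I*(6*0))*38 = (I*0)*38 = 0*38 = 0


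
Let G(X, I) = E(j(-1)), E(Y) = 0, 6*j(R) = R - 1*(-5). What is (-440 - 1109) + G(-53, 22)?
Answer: -1549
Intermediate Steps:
j(R) = ⅚ + R/6 (j(R) = (R - 1*(-5))/6 = (R + 5)/6 = (5 + R)/6 = ⅚ + R/6)
G(X, I) = 0
(-440 - 1109) + G(-53, 22) = (-440 - 1109) + 0 = -1549 + 0 = -1549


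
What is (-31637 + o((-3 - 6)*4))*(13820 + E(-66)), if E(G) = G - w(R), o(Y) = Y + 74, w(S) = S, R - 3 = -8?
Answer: -434770641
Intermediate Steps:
R = -5 (R = 3 - 8 = -5)
o(Y) = 74 + Y
E(G) = 5 + G (E(G) = G - 1*(-5) = G + 5 = 5 + G)
(-31637 + o((-3 - 6)*4))*(13820 + E(-66)) = (-31637 + (74 + (-3 - 6)*4))*(13820 + (5 - 66)) = (-31637 + (74 - 9*4))*(13820 - 61) = (-31637 + (74 - 36))*13759 = (-31637 + 38)*13759 = -31599*13759 = -434770641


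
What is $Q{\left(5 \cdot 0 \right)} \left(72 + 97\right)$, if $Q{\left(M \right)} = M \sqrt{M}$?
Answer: $0$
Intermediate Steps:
$Q{\left(M \right)} = M^{\frac{3}{2}}$
$Q{\left(5 \cdot 0 \right)} \left(72 + 97\right) = \left(5 \cdot 0\right)^{\frac{3}{2}} \left(72 + 97\right) = 0^{\frac{3}{2}} \cdot 169 = 0 \cdot 169 = 0$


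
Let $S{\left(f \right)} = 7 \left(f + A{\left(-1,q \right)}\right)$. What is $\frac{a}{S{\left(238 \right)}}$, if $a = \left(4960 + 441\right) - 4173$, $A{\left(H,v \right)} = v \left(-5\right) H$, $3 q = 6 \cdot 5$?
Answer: $\frac{307}{504} \approx 0.60913$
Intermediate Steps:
$q = 10$ ($q = \frac{6 \cdot 5}{3} = \frac{1}{3} \cdot 30 = 10$)
$A{\left(H,v \right)} = - 5 H v$ ($A{\left(H,v \right)} = - 5 v H = - 5 H v$)
$a = 1228$ ($a = 5401 - 4173 = 1228$)
$S{\left(f \right)} = 350 + 7 f$ ($S{\left(f \right)} = 7 \left(f - \left(-5\right) 10\right) = 7 \left(f + 50\right) = 7 \left(50 + f\right) = 350 + 7 f$)
$\frac{a}{S{\left(238 \right)}} = \frac{1228}{350 + 7 \cdot 238} = \frac{1228}{350 + 1666} = \frac{1228}{2016} = 1228 \cdot \frac{1}{2016} = \frac{307}{504}$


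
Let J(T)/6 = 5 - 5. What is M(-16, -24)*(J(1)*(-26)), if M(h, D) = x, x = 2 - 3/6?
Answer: 0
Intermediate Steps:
J(T) = 0 (J(T) = 6*(5 - 5) = 6*0 = 0)
x = 3/2 (x = 2 - 3*1/6 = 2 - 1/2 = 3/2 ≈ 1.5000)
M(h, D) = 3/2
M(-16, -24)*(J(1)*(-26)) = 3*(0*(-26))/2 = (3/2)*0 = 0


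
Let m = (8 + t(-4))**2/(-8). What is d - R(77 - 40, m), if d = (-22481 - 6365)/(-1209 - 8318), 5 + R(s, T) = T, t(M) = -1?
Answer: 1078671/76216 ≈ 14.153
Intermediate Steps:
m = -49/8 (m = (8 - 1)**2/(-8) = 7**2*(-1/8) = 49*(-1/8) = -49/8 ≈ -6.1250)
R(s, T) = -5 + T
d = 28846/9527 (d = -28846/(-9527) = -28846*(-1/9527) = 28846/9527 ≈ 3.0278)
d - R(77 - 40, m) = 28846/9527 - (-5 - 49/8) = 28846/9527 - 1*(-89/8) = 28846/9527 + 89/8 = 1078671/76216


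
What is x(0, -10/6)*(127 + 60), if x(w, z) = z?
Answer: -935/3 ≈ -311.67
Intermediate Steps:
x(0, -10/6)*(127 + 60) = (-10/6)*(127 + 60) = -10*1/6*187 = -5/3*187 = -935/3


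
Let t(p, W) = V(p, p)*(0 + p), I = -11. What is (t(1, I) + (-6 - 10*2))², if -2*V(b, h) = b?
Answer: 2809/4 ≈ 702.25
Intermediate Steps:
V(b, h) = -b/2
t(p, W) = -p²/2 (t(p, W) = (-p/2)*(0 + p) = (-p/2)*p = -p²/2)
(t(1, I) + (-6 - 10*2))² = (-½*1² + (-6 - 10*2))² = (-½*1 + (-6 - 5*4))² = (-½ + (-6 - 20))² = (-½ - 26)² = (-53/2)² = 2809/4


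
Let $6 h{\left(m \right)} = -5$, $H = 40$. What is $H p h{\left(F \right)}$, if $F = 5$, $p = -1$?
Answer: $\frac{100}{3} \approx 33.333$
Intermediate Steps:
$h{\left(m \right)} = - \frac{5}{6}$ ($h{\left(m \right)} = \frac{1}{6} \left(-5\right) = - \frac{5}{6}$)
$H p h{\left(F \right)} = 40 \left(-1\right) \left(- \frac{5}{6}\right) = \left(-40\right) \left(- \frac{5}{6}\right) = \frac{100}{3}$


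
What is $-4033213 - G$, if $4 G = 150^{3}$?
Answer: $-4876963$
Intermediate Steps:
$G = 843750$ ($G = \frac{150^{3}}{4} = \frac{1}{4} \cdot 3375000 = 843750$)
$-4033213 - G = -4033213 - 843750 = -4876963$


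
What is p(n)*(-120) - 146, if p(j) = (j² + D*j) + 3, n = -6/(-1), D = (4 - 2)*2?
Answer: -7706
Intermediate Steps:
D = 4 (D = 2*2 = 4)
n = 6 (n = -6*(-1) = 6)
p(j) = 3 + j² + 4*j (p(j) = (j² + 4*j) + 3 = 3 + j² + 4*j)
p(n)*(-120) - 146 = (3 + 6² + 4*6)*(-120) - 146 = (3 + 36 + 24)*(-120) - 146 = 63*(-120) - 146 = -7560 - 146 = -7706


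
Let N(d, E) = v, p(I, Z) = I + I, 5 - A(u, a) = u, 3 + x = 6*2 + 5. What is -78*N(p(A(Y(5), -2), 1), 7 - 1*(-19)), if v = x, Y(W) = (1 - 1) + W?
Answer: -1092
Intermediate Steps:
x = 14 (x = -3 + (6*2 + 5) = -3 + (12 + 5) = -3 + 17 = 14)
Y(W) = W (Y(W) = 0 + W = W)
A(u, a) = 5 - u
p(I, Z) = 2*I
v = 14
N(d, E) = 14
-78*N(p(A(Y(5), -2), 1), 7 - 1*(-19)) = -78*14 = -1092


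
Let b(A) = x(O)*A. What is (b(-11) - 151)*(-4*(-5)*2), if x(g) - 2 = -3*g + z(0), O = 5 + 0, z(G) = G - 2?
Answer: 560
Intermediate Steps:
z(G) = -2 + G
O = 5
x(g) = -3*g (x(g) = 2 + (-3*g + (-2 + 0)) = 2 + (-3*g - 2) = 2 + (-2 - 3*g) = -3*g)
b(A) = -15*A (b(A) = (-3*5)*A = -15*A)
(b(-11) - 151)*(-4*(-5)*2) = (-15*(-11) - 151)*(-4*(-5)*2) = (165 - 151)*(20*2) = 14*40 = 560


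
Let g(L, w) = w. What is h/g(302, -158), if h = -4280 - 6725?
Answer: 11005/158 ≈ 69.652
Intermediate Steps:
h = -11005
h/g(302, -158) = -11005/(-158) = -11005*(-1/158) = 11005/158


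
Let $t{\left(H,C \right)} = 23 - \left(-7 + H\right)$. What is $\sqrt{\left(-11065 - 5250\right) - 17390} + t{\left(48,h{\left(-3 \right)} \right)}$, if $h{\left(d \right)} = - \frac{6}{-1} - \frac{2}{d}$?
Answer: $-18 + 3 i \sqrt{3745} \approx -18.0 + 183.59 i$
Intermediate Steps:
$h{\left(d \right)} = 6 - \frac{2}{d}$ ($h{\left(d \right)} = \left(-6\right) \left(-1\right) - \frac{2}{d} = 6 - \frac{2}{d}$)
$t{\left(H,C \right)} = 30 - H$ ($t{\left(H,C \right)} = 23 - \left(-7 + H\right) = 30 - H$)
$\sqrt{\left(-11065 - 5250\right) - 17390} + t{\left(48,h{\left(-3 \right)} \right)} = \sqrt{\left(-11065 - 5250\right) - 17390} + \left(30 - 48\right) = \sqrt{-16315 - 17390} + \left(30 - 48\right) = \sqrt{-16315 - 17390} - 18 = \sqrt{-33705} - 18 = 3 i \sqrt{3745} - 18 = -18 + 3 i \sqrt{3745}$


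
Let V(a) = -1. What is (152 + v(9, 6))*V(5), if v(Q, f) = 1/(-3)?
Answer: -455/3 ≈ -151.67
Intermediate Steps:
v(Q, f) = -⅓
(152 + v(9, 6))*V(5) = (152 - ⅓)*(-1) = (455/3)*(-1) = -455/3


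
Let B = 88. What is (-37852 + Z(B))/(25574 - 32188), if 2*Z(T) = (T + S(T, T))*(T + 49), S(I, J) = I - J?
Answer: 15912/3307 ≈ 4.8116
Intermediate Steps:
Z(T) = T*(49 + T)/2 (Z(T) = ((T + (T - T))*(T + 49))/2 = ((T + 0)*(49 + T))/2 = (T*(49 + T))/2 = T*(49 + T)/2)
(-37852 + Z(B))/(25574 - 32188) = (-37852 + (½)*88*(49 + 88))/(25574 - 32188) = (-37852 + (½)*88*137)/(-6614) = (-37852 + 6028)*(-1/6614) = -31824*(-1/6614) = 15912/3307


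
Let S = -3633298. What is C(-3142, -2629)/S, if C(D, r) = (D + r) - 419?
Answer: 3095/1816649 ≈ 0.0017037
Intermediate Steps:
C(D, r) = -419 + D + r
C(-3142, -2629)/S = (-419 - 3142 - 2629)/(-3633298) = -6190*(-1/3633298) = 3095/1816649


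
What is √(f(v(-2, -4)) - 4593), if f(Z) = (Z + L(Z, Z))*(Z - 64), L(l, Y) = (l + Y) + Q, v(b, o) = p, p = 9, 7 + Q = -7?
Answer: 2*I*√1327 ≈ 72.856*I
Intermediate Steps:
Q = -14 (Q = -7 - 7 = -14)
v(b, o) = 9
L(l, Y) = -14 + Y + l (L(l, Y) = (l + Y) - 14 = (Y + l) - 14 = -14 + Y + l)
f(Z) = (-64 + Z)*(-14 + 3*Z) (f(Z) = (Z + (-14 + Z + Z))*(Z - 64) = (Z + (-14 + 2*Z))*(-64 + Z) = (-14 + 3*Z)*(-64 + Z) = (-64 + Z)*(-14 + 3*Z))
√(f(v(-2, -4)) - 4593) = √((896 - 206*9 + 3*9²) - 4593) = √((896 - 1854 + 3*81) - 4593) = √((896 - 1854 + 243) - 4593) = √(-715 - 4593) = √(-5308) = 2*I*√1327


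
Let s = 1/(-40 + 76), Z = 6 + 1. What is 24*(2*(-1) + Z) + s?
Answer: 4321/36 ≈ 120.03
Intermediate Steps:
Z = 7
s = 1/36 ≈ 0.027778
24*(2*(-1) + Z) + s = 24*(2*(-1) + 7) + 1/36 = 24*(-2 + 7) + 1/36 = 24*5 + 1/36 = 120 + 1/36 = 4321/36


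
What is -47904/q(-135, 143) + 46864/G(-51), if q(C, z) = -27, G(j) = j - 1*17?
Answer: 166012/153 ≈ 1085.0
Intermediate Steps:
G(j) = -17 + j (G(j) = j - 17 = -17 + j)
-47904/q(-135, 143) + 46864/G(-51) = -47904/(-27) + 46864/(-17 - 51) = -47904*(-1/27) + 46864/(-68) = 15968/9 + 46864*(-1/68) = 15968/9 - 11716/17 = 166012/153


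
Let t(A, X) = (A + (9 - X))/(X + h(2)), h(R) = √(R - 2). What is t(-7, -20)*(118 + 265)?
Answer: -4213/10 ≈ -421.30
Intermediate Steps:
h(R) = √(-2 + R)
t(A, X) = (9 + A - X)/X (t(A, X) = (A + (9 - X))/(X + √(-2 + 2)) = (9 + A - X)/(X + √0) = (9 + A - X)/(X + 0) = (9 + A - X)/X)
t(-7, -20)*(118 + 265) = ((9 - 7 - 1*(-20))/(-20))*(118 + 265) = -(9 - 7 + 20)/20*383 = -1/20*22*383 = -11/10*383 = -4213/10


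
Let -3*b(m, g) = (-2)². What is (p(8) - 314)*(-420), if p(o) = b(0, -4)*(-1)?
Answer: 131320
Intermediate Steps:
b(m, g) = -4/3 (b(m, g) = -⅓*(-2)² = -⅓*4 = -4/3)
p(o) = 4/3 (p(o) = -4/3*(-1) = 4/3)
(p(8) - 314)*(-420) = (4/3 - 314)*(-420) = -938/3*(-420) = 131320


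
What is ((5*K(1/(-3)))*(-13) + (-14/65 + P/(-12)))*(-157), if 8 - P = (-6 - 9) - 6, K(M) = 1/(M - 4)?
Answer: -1514579/780 ≈ -1941.8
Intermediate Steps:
K(M) = 1/(-4 + M)
P = 29 (P = 8 - ((-6 - 9) - 6) = 8 - (-15 - 6) = 8 - 1*(-21) = 8 + 21 = 29)
((5*K(1/(-3)))*(-13) + (-14/65 + P/(-12)))*(-157) = ((5/(-4 + 1/(-3)))*(-13) + (-14/65 + 29/(-12)))*(-157) = ((5/(-4 - ⅓))*(-13) + (-14*1/65 + 29*(-1/12)))*(-157) = ((5/(-13/3))*(-13) + (-14/65 - 29/12))*(-157) = ((5*(-3/13))*(-13) - 2053/780)*(-157) = (-15/13*(-13) - 2053/780)*(-157) = (15 - 2053/780)*(-157) = (9647/780)*(-157) = -1514579/780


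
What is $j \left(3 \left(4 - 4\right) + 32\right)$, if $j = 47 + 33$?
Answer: $2560$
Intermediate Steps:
$j = 80$
$j \left(3 \left(4 - 4\right) + 32\right) = 80 \left(3 \left(4 - 4\right) + 32\right) = 80 \left(3 \cdot 0 + 32\right) = 80 \left(0 + 32\right) = 80 \cdot 32 = 2560$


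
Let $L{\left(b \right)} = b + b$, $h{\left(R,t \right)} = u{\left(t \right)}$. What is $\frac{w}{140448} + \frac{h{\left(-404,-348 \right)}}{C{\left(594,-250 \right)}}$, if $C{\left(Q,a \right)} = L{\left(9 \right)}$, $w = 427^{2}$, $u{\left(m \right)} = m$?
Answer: $- \frac{120619}{6688} \approx -18.035$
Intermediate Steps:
$w = 182329$
$h{\left(R,t \right)} = t$
$L{\left(b \right)} = 2 b$
$C{\left(Q,a \right)} = 18$ ($C{\left(Q,a \right)} = 2 \cdot 9 = 18$)
$\frac{w}{140448} + \frac{h{\left(-404,-348 \right)}}{C{\left(594,-250 \right)}} = \frac{182329}{140448} - \frac{348}{18} = 182329 \cdot \frac{1}{140448} - \frac{58}{3} = \frac{26047}{20064} - \frac{58}{3} = - \frac{120619}{6688}$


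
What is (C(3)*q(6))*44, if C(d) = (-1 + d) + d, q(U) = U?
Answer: 1320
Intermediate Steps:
C(d) = -1 + 2*d
(C(3)*q(6))*44 = ((-1 + 2*3)*6)*44 = ((-1 + 6)*6)*44 = (5*6)*44 = 30*44 = 1320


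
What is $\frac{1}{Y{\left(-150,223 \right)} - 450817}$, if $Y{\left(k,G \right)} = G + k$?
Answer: $- \frac{1}{450744} \approx -2.2186 \cdot 10^{-6}$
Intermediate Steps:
$\frac{1}{Y{\left(-150,223 \right)} - 450817} = \frac{1}{\left(223 - 150\right) - 450817} = \frac{1}{73 - 450817} = \frac{1}{-450744} = - \frac{1}{450744}$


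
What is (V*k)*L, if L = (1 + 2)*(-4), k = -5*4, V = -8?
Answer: -1920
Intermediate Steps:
k = -20
L = -12 (L = 3*(-4) = -12)
(V*k)*L = -8*(-20)*(-12) = 160*(-12) = -1920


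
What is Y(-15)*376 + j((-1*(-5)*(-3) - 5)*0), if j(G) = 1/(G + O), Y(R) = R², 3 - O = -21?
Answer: 2030401/24 ≈ 84600.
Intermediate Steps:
O = 24 (O = 3 - 1*(-21) = 3 + 21 = 24)
j(G) = 1/(24 + G) (j(G) = 1/(G + 24) = 1/(24 + G))
Y(-15)*376 + j((-1*(-5)*(-3) - 5)*0) = (-15)²*376 + 1/(24 + (-1*(-5)*(-3) - 5)*0) = 225*376 + 1/(24 + (5*(-3) - 5)*0) = 84600 + 1/(24 + (-15 - 5)*0) = 84600 + 1/(24 - 20*0) = 84600 + 1/(24 + 0) = 84600 + 1/24 = 2030401/24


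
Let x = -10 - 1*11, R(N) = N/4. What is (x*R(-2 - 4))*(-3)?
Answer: -189/2 ≈ -94.500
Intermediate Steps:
R(N) = N/4 (R(N) = N*(1/4) = N/4)
x = -21 (x = -10 - 11 = -21)
(x*R(-2 - 4))*(-3) = -21*(-2 - 4)/4*(-3) = -21*(-6)/4*(-3) = -21*(-3/2)*(-3) = (63/2)*(-3) = -189/2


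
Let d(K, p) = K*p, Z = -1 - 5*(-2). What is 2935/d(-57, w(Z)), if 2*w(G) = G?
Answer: -5870/513 ≈ -11.442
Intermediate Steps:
Z = 9 (Z = -1 + 10 = 9)
w(G) = G/2
2935/d(-57, w(Z)) = 2935/((-57*9/2)) = 2935/(-513/2) = 2935*(-2/513) = -5870/513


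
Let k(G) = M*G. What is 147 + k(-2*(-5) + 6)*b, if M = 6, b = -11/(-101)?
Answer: 15903/101 ≈ 157.46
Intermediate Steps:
b = 11/101 (b = -11*(-1/101) = 11/101 ≈ 0.10891)
k(G) = 6*G
147 + k(-2*(-5) + 6)*b = 147 + (6*(-2*(-5) + 6))*(11/101) = 147 + (6*(10 + 6))*(11/101) = 147 + (6*16)*(11/101) = 147 + 96*(11/101) = 147 + 1056/101 = 15903/101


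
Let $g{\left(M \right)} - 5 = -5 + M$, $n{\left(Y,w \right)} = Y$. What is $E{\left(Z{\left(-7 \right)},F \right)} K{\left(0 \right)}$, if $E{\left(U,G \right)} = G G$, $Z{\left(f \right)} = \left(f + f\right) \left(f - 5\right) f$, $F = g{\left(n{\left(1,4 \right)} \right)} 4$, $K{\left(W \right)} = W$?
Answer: $0$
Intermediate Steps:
$g{\left(M \right)} = M$ ($g{\left(M \right)} = 5 + \left(-5 + M\right) = M$)
$F = 4$ ($F = 1 \cdot 4 = 4$)
$Z{\left(f \right)} = 2 f^{2} \left(-5 + f\right)$ ($Z{\left(f \right)} = 2 f \left(-5 + f\right) f = 2 f^{2} \left(-5 + f\right)$)
$E{\left(U,G \right)} = G^{2}$
$E{\left(Z{\left(-7 \right)},F \right)} K{\left(0 \right)} = 4^{2} \cdot 0 = 16 \cdot 0 = 0$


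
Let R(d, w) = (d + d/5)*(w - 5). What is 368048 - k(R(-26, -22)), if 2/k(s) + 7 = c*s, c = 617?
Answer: 956471732902/2598769 ≈ 3.6805e+5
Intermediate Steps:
R(d, w) = 6*d*(-5 + w)/5 (R(d, w) = (d + d*(1/5))*(-5 + w) = (d + d/5)*(-5 + w) = (6*d/5)*(-5 + w) = 6*d*(-5 + w)/5)
k(s) = 2/(-7 + 617*s)
368048 - k(R(-26, -22)) = 368048 - 2/(-7 + 617*((6/5)*(-26)*(-5 - 22))) = 368048 - 2/(-7 + 617*((6/5)*(-26)*(-27))) = 368048 - 2/(-7 + 617*(4212/5)) = 368048 - 2/(-7 + 2598804/5) = 368048 - 2/2598769/5 = 368048 - 2*5/2598769 = 368048 - 1*10/2598769 = 368048 - 10/2598769 = 956471732902/2598769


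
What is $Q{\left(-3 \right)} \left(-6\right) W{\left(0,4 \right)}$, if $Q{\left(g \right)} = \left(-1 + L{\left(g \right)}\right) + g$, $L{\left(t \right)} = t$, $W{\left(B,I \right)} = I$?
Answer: $168$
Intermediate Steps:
$Q{\left(g \right)} = -1 + 2 g$ ($Q{\left(g \right)} = \left(-1 + g\right) + g = -1 + 2 g$)
$Q{\left(-3 \right)} \left(-6\right) W{\left(0,4 \right)} = \left(-1 + 2 \left(-3\right)\right) \left(-6\right) 4 = \left(-1 - 6\right) \left(-6\right) 4 = \left(-7\right) \left(-6\right) 4 = 42 \cdot 4 = 168$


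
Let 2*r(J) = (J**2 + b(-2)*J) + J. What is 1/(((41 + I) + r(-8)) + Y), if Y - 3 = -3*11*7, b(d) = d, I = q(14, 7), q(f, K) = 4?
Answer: -1/147 ≈ -0.0068027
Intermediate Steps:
I = 4
r(J) = J**2/2 - J/2 (r(J) = ((J**2 - 2*J) + J)/2 = (J**2 - J)/2 = J**2/2 - J/2)
Y = -228 (Y = 3 - 3*11*7 = 3 - 33*7 = 3 - 231 = -228)
1/(((41 + I) + r(-8)) + Y) = 1/(((41 + 4) + (1/2)*(-8)*(-1 - 8)) - 228) = 1/((45 + (1/2)*(-8)*(-9)) - 228) = 1/((45 + 36) - 228) = 1/(81 - 228) = 1/(-147) = -1/147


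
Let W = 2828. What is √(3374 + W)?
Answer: √6202 ≈ 78.753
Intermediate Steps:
√(3374 + W) = √(3374 + 2828) = √6202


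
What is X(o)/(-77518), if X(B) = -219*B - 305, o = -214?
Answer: -46561/77518 ≈ -0.60065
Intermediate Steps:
X(B) = -305 - 219*B
X(o)/(-77518) = (-305 - 219*(-214))/(-77518) = (-305 + 46866)*(-1/77518) = 46561*(-1/77518) = -46561/77518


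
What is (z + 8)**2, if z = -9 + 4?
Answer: 9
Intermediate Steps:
z = -5
(z + 8)**2 = (-5 + 8)**2 = 3**2 = 9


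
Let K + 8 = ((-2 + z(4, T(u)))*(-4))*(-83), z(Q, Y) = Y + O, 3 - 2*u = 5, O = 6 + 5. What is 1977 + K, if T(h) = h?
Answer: 4625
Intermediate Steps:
O = 11
u = -1 (u = 3/2 - ½*5 = 3/2 - 5/2 = -1)
z(Q, Y) = 11 + Y (z(Q, Y) = Y + 11 = 11 + Y)
K = 2648 (K = -8 + ((-2 + (11 - 1))*(-4))*(-83) = -8 + ((-2 + 10)*(-4))*(-83) = -8 + (8*(-4))*(-83) = -8 - 32*(-83) = -8 + 2656 = 2648)
1977 + K = 1977 + 2648 = 4625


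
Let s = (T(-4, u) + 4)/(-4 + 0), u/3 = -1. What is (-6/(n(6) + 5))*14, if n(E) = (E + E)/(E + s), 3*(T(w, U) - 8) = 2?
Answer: -1428/157 ≈ -9.0955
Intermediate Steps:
u = -3 (u = 3*(-1) = -3)
T(w, U) = 26/3 (T(w, U) = 8 + (⅓)*2 = 8 + ⅔ = 26/3)
s = -19/6 (s = (26/3 + 4)/(-4 + 0) = (38/3)/(-4) = (38/3)*(-¼) = -19/6 ≈ -3.1667)
n(E) = 2*E/(-19/6 + E) (n(E) = (E + E)/(E - 19/6) = (2*E)/(-19/6 + E) = 2*E/(-19/6 + E))
(-6/(n(6) + 5))*14 = (-6/(12*6/(-19 + 6*6) + 5))*14 = (-6/(12*6/(-19 + 36) + 5))*14 = (-6/(12*6/17 + 5))*14 = (-6/(12*6*(1/17) + 5))*14 = (-6/(72/17 + 5))*14 = (-6/(157/17))*14 = ((17/157)*(-6))*14 = -102/157*14 = -1428/157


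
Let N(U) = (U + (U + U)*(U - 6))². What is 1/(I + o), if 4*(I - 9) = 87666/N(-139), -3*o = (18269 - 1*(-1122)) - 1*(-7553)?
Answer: -9682255446/86872423148495 ≈ -0.00011145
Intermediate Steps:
o = -26944/3 (o = -((18269 - 1*(-1122)) - 1*(-7553))/3 = -((18269 + 1122) + 7553)/3 = -(19391 + 7553)/3 = -⅓*26944 = -26944/3 ≈ -8981.3)
N(U) = (U + 2*U*(-6 + U))² (N(U) = (U + (2*U)*(-6 + U))² = (U + 2*U*(-6 + U))²)
I = 29046810171/3227418482 (I = 9 + (87666/(((-139)²*(-11 + 2*(-139))²)))/4 = 9 + (87666/((19321*(-11 - 278)²)))/4 = 9 + (87666/((19321*(-289)²)))/4 = 9 + (87666/((19321*83521)))/4 = 9 + (87666/1613709241)/4 = 9 + (87666*(1/1613709241))/4 = 9 + (¼)*(87666/1613709241) = 9 + 43833/3227418482 = 29046810171/3227418482 ≈ 9.0000)
1/(I + o) = 1/(29046810171/3227418482 - 26944/3) = 1/(-86872423148495/9682255446) = -9682255446/86872423148495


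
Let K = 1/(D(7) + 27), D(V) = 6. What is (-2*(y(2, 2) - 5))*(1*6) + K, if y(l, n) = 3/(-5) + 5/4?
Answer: 8618/165 ≈ 52.230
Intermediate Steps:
y(l, n) = 13/20 (y(l, n) = 3*(-1/5) + 5*(1/4) = -3/5 + 5/4 = 13/20)
K = 1/33 (K = 1/(6 + 27) = 1/33 ≈ 0.030303)
(-2*(y(2, 2) - 5))*(1*6) + K = (-2*(13/20 - 5))*(1*6) + 1/33 = -2*(-87/20)*6 + 1/33 = (87/10)*6 + 1/33 = 261/5 + 1/33 = 8618/165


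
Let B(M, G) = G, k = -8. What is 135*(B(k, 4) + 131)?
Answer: 18225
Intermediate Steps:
135*(B(k, 4) + 131) = 135*(4 + 131) = 135*135 = 18225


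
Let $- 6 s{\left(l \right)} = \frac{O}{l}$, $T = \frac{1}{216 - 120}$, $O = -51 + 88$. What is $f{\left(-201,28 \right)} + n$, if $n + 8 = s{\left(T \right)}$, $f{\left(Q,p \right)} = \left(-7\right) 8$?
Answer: $-656$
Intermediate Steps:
$O = 37$
$T = \frac{1}{96} \approx 0.010417$
$f{\left(Q,p \right)} = -56$
$s{\left(l \right)} = - \frac{37}{6 l}$ ($s{\left(l \right)} = - \frac{37 \frac{1}{l}}{6} = - \frac{37}{6 l}$)
$n = -600$ ($n = -8 - \frac{37 \frac{1}{\frac{1}{96}}}{6} = -8 - 592 = -600$)
$f{\left(-201,28 \right)} + n = -56 - 600 = -656$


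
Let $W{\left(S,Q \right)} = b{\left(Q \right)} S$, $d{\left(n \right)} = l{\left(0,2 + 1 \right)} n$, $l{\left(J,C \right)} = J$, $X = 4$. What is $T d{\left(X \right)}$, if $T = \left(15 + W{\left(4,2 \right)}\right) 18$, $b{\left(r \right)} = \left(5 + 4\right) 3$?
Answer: $0$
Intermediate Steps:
$d{\left(n \right)} = 0$ ($d{\left(n \right)} = 0 n = 0$)
$b{\left(r \right)} = 27$ ($b{\left(r \right)} = 9 \cdot 3 = 27$)
$W{\left(S,Q \right)} = 27 S$
$T = 2214$ ($T = \left(15 + 27 \cdot 4\right) 18 = \left(15 + 108\right) 18 = 123 \cdot 18 = 2214$)
$T d{\left(X \right)} = 2214 \cdot 0 = 0$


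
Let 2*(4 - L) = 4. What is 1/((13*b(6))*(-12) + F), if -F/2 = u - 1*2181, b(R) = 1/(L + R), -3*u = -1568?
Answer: 6/19783 ≈ 0.00030329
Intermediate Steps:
L = 2 (L = 4 - ½*4 = 4 - 2 = 2)
u = 1568/3 (u = -⅓*(-1568) = 1568/3 ≈ 522.67)
b(R) = 1/(2 + R)
F = 9950/3 (F = -2*(1568/3 - 1*2181) = -2*(1568/3 - 2181) = -2*(-4975/3) = 9950/3 ≈ 3316.7)
1/((13*b(6))*(-12) + F) = 1/((13/(2 + 6))*(-12) + 9950/3) = 1/((13/8)*(-12) + 9950/3) = 1/(-39/2 + 9950/3) = 1/(19783/6) = 6/19783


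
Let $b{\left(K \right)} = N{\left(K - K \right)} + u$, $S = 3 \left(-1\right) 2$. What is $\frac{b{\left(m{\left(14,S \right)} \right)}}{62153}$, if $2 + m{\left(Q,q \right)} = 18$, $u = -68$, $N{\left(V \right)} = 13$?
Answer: $- \frac{55}{62153} \approx -0.00088491$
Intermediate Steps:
$S = -6$ ($S = \left(-3\right) 2 = -6$)
$m{\left(Q,q \right)} = 16$ ($m{\left(Q,q \right)} = -2 + 18 = 16$)
$b{\left(K \right)} = -55$ ($b{\left(K \right)} = 13 - 68 = -55$)
$\frac{b{\left(m{\left(14,S \right)} \right)}}{62153} = - \frac{55}{62153}$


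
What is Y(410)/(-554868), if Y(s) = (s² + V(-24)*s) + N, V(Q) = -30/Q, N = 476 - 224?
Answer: -337729/1109736 ≈ -0.30433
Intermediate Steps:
N = 252
Y(s) = 252 + s² + 5*s/4 (Y(s) = (s² + (-30/(-24))*s) + 252 = (s² + (-30*(-1/24))*s) + 252 = (s² + 5*s/4) + 252 = 252 + s² + 5*s/4)
Y(410)/(-554868) = (252 + 410² + (5/4)*410)/(-554868) = (252 + 168100 + 1025/2)*(-1/554868) = (337729/2)*(-1/554868) = -337729/1109736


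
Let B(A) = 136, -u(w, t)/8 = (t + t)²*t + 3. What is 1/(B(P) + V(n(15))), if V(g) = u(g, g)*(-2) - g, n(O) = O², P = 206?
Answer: 1/728999959 ≈ 1.3717e-9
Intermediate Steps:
u(w, t) = -24 - 32*t³ (u(w, t) = -8*((t + t)²*t + 3) = -8*((2*t)²*t + 3) = -8*((4*t²)*t + 3) = -8*(4*t³ + 3) = -8*(3 + 4*t³) = -24 - 32*t³)
V(g) = 48 - g + 64*g³ (V(g) = (-24 - 32*g³)*(-2) - g = (48 + 64*g³) - g = 48 - g + 64*g³)
1/(B(P) + V(n(15))) = 1/(136 + (48 - 1*15² + 64*(15²)³)) = 1/(136 + (48 - 1*225 + 64*225³)) = 1/(136 + (48 - 225 + 64*11390625)) = 1/(136 + (48 - 225 + 729000000)) = 1/(136 + 728999823) = 1/728999959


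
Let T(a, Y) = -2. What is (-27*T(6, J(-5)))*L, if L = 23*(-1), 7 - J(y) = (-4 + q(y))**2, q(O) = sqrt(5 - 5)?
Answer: -1242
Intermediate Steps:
q(O) = 0 (q(O) = sqrt(0) = 0)
J(y) = -9 (J(y) = 7 - (-4 + 0)**2 = 7 - 1*(-4)**2 = 7 - 1*16 = 7 - 16 = -9)
L = -23
(-27*T(6, J(-5)))*L = -27*(-2)*(-23) = 54*(-23) = -1242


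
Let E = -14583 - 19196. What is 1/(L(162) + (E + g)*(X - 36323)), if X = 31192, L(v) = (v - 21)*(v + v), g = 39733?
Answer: -1/30504290 ≈ -3.2782e-8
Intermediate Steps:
E = -33779
L(v) = 2*v*(-21 + v) (L(v) = (-21 + v)*(2*v) = 2*v*(-21 + v))
1/(L(162) + (E + g)*(X - 36323)) = 1/(2*162*(-21 + 162) + (-33779 + 39733)*(31192 - 36323)) = 1/(2*162*141 + 5954*(-5131)) = 1/(45684 - 30549974) = 1/(-30504290) = -1/30504290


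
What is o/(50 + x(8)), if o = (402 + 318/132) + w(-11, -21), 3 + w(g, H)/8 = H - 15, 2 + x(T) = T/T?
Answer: 2033/1078 ≈ 1.8859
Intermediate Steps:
x(T) = -1 (x(T) = -2 + T/T = -2 + 1 = -1)
w(g, H) = -144 + 8*H (w(g, H) = -24 + 8*(H - 15) = -24 + 8*(-15 + H) = -24 + (-120 + 8*H) = -144 + 8*H)
o = 2033/22 (o = (402 + 318/132) + (-144 + 8*(-21)) = (402 + 318*(1/132)) + (-144 - 168) = (402 + 53/22) - 312 = 8897/22 - 312 = 2033/22 ≈ 92.409)
o/(50 + x(8)) = (2033/22)/(50 - 1) = (2033/22)/49 = (1/49)*(2033/22) = 2033/1078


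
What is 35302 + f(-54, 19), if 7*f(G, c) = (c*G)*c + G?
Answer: 227566/7 ≈ 32509.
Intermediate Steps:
f(G, c) = G/7 + G*c²/7 (f(G, c) = ((c*G)*c + G)/7 = ((G*c)*c + G)/7 = (G*c² + G)/7 = (G + G*c²)/7 = G/7 + G*c²/7)
35302 + f(-54, 19) = 35302 + (⅐)*(-54)*(1 + 19²) = 35302 + (⅐)*(-54)*(1 + 361) = 35302 + (⅐)*(-54)*362 = 35302 - 19548/7 = 227566/7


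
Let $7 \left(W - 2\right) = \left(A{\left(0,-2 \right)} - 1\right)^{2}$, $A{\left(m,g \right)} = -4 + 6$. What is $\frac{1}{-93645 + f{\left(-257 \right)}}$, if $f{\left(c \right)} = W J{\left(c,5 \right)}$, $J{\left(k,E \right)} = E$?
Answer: $- \frac{7}{655440} \approx -1.068 \cdot 10^{-5}$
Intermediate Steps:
$A{\left(m,g \right)} = 2$
$W = \frac{15}{7}$ ($W = 2 + \frac{\left(2 - 1\right)^{2}}{7} = 2 + \frac{1^{2}}{7} = 2 + \frac{1}{7} \cdot 1 = 2 + \frac{1}{7} = \frac{15}{7} \approx 2.1429$)
$f{\left(c \right)} = \frac{75}{7}$ ($f{\left(c \right)} = \frac{15}{7} \cdot 5 = \frac{75}{7}$)
$\frac{1}{-93645 + f{\left(-257 \right)}} = \frac{1}{-93645 + \frac{75}{7}} = \frac{1}{- \frac{655440}{7}} = - \frac{7}{655440}$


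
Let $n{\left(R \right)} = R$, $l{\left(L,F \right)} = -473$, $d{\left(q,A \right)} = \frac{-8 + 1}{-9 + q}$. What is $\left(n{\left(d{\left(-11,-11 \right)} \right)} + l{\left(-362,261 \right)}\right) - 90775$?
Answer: $- \frac{1824953}{20} \approx -91248.0$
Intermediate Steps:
$d{\left(q,A \right)} = - \frac{7}{-9 + q}$
$\left(n{\left(d{\left(-11,-11 \right)} \right)} + l{\left(-362,261 \right)}\right) - 90775 = \left(- \frac{7}{-9 - 11} - 473\right) - 90775 = \left(- \frac{7}{-20} - 473\right) - 90775 = \left(\left(-7\right) \left(- \frac{1}{20}\right) - 473\right) - 90775 = \left(\frac{7}{20} - 473\right) - 90775 = - \frac{9453}{20} - 90775 = - \frac{1824953}{20}$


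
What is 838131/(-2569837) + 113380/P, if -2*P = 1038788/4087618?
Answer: -595501001708005847/667378959389 ≈ -8.9230e+5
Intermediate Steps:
P = -259697/2043809 (P = -519394/4087618 = -½*519394/2043809 = -259697/2043809 ≈ -0.12707)
838131/(-2569837) + 113380/P = 838131/(-2569837) + 113380/(-259697/2043809) = 838131*(-1/2569837) + 113380*(-2043809/259697) = -838131/2569837 - 231727064420/259697 = -595501001708005847/667378959389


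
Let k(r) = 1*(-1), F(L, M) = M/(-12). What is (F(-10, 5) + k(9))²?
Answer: 289/144 ≈ 2.0069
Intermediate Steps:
F(L, M) = -M/12 (F(L, M) = M*(-1/12) = -M/12)
k(r) = -1
(F(-10, 5) + k(9))² = (-1/12*5 - 1)² = (-5/12 - 1)² = (-17/12)² = 289/144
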